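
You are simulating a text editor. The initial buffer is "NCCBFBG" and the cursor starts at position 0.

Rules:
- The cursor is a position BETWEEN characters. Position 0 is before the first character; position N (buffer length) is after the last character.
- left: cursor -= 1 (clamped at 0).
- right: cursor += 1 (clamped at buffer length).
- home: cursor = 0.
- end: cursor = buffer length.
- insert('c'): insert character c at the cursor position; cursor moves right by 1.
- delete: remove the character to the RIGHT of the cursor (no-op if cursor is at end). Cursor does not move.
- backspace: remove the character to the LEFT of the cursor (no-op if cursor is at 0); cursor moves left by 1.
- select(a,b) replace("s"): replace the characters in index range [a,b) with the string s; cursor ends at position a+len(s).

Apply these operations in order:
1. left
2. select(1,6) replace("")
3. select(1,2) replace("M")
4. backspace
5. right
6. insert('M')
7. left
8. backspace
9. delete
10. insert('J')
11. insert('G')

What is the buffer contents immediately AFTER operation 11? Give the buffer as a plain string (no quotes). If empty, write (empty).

Answer: JG

Derivation:
After op 1 (left): buf='NCCBFBG' cursor=0
After op 2 (select(1,6) replace("")): buf='NG' cursor=1
After op 3 (select(1,2) replace("M")): buf='NM' cursor=2
After op 4 (backspace): buf='N' cursor=1
After op 5 (right): buf='N' cursor=1
After op 6 (insert('M')): buf='NM' cursor=2
After op 7 (left): buf='NM' cursor=1
After op 8 (backspace): buf='M' cursor=0
After op 9 (delete): buf='(empty)' cursor=0
After op 10 (insert('J')): buf='J' cursor=1
After op 11 (insert('G')): buf='JG' cursor=2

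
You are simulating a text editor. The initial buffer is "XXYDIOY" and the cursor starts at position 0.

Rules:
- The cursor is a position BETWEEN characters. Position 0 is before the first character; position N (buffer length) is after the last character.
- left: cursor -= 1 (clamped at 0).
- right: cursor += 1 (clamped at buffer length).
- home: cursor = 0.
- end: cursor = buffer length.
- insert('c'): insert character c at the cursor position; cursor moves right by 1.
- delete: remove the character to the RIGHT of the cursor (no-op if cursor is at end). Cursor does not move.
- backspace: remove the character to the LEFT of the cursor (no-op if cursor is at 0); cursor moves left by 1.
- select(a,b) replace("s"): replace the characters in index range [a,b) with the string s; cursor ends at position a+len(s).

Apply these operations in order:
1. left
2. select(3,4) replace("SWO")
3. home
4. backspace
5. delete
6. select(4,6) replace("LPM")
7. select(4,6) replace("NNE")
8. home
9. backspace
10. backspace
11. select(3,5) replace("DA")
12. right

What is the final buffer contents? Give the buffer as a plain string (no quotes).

After op 1 (left): buf='XXYDIOY' cursor=0
After op 2 (select(3,4) replace("SWO")): buf='XXYSWOIOY' cursor=6
After op 3 (home): buf='XXYSWOIOY' cursor=0
After op 4 (backspace): buf='XXYSWOIOY' cursor=0
After op 5 (delete): buf='XYSWOIOY' cursor=0
After op 6 (select(4,6) replace("LPM")): buf='XYSWLPMOY' cursor=7
After op 7 (select(4,6) replace("NNE")): buf='XYSWNNEMOY' cursor=7
After op 8 (home): buf='XYSWNNEMOY' cursor=0
After op 9 (backspace): buf='XYSWNNEMOY' cursor=0
After op 10 (backspace): buf='XYSWNNEMOY' cursor=0
After op 11 (select(3,5) replace("DA")): buf='XYSDANEMOY' cursor=5
After op 12 (right): buf='XYSDANEMOY' cursor=6

Answer: XYSDANEMOY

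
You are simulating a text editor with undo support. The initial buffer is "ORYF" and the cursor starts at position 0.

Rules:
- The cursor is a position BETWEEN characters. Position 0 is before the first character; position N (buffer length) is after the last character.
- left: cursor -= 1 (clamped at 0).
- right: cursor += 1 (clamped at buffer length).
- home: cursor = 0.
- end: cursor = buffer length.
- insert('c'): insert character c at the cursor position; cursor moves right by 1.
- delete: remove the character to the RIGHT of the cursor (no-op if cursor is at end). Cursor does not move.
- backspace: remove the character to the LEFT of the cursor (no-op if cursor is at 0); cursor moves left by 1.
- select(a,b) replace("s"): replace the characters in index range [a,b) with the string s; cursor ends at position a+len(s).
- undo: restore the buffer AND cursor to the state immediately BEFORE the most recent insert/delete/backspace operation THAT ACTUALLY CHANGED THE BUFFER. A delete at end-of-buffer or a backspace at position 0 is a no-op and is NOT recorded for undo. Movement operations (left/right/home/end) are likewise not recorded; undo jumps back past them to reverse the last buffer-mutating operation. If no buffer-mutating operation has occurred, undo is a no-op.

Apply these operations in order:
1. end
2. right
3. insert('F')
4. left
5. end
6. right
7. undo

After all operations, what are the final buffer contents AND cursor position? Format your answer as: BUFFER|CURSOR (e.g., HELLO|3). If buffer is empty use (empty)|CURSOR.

After op 1 (end): buf='ORYF' cursor=4
After op 2 (right): buf='ORYF' cursor=4
After op 3 (insert('F')): buf='ORYFF' cursor=5
After op 4 (left): buf='ORYFF' cursor=4
After op 5 (end): buf='ORYFF' cursor=5
After op 6 (right): buf='ORYFF' cursor=5
After op 7 (undo): buf='ORYF' cursor=4

Answer: ORYF|4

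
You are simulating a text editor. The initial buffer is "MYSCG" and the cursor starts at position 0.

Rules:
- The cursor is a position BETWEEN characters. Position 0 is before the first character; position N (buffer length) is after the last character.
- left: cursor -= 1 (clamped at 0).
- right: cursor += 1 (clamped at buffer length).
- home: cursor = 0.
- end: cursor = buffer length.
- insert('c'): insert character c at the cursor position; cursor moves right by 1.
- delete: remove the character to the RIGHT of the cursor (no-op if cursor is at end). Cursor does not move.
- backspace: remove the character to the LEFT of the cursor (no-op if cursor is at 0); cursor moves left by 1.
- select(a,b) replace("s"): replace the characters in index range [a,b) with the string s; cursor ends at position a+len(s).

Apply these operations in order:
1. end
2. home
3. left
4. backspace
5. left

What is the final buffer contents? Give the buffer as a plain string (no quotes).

After op 1 (end): buf='MYSCG' cursor=5
After op 2 (home): buf='MYSCG' cursor=0
After op 3 (left): buf='MYSCG' cursor=0
After op 4 (backspace): buf='MYSCG' cursor=0
After op 5 (left): buf='MYSCG' cursor=0

Answer: MYSCG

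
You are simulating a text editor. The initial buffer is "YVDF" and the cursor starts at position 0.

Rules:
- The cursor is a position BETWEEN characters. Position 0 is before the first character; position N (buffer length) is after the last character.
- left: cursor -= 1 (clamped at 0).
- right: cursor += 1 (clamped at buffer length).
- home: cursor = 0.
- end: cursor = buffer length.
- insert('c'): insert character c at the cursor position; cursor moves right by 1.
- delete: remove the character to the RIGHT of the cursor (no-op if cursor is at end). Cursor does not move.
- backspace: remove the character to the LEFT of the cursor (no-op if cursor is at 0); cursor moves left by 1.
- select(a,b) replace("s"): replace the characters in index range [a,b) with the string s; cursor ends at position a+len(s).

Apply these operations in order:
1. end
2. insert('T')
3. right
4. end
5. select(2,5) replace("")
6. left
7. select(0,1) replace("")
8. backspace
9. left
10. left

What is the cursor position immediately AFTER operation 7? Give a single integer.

Answer: 0

Derivation:
After op 1 (end): buf='YVDF' cursor=4
After op 2 (insert('T')): buf='YVDFT' cursor=5
After op 3 (right): buf='YVDFT' cursor=5
After op 4 (end): buf='YVDFT' cursor=5
After op 5 (select(2,5) replace("")): buf='YV' cursor=2
After op 6 (left): buf='YV' cursor=1
After op 7 (select(0,1) replace("")): buf='V' cursor=0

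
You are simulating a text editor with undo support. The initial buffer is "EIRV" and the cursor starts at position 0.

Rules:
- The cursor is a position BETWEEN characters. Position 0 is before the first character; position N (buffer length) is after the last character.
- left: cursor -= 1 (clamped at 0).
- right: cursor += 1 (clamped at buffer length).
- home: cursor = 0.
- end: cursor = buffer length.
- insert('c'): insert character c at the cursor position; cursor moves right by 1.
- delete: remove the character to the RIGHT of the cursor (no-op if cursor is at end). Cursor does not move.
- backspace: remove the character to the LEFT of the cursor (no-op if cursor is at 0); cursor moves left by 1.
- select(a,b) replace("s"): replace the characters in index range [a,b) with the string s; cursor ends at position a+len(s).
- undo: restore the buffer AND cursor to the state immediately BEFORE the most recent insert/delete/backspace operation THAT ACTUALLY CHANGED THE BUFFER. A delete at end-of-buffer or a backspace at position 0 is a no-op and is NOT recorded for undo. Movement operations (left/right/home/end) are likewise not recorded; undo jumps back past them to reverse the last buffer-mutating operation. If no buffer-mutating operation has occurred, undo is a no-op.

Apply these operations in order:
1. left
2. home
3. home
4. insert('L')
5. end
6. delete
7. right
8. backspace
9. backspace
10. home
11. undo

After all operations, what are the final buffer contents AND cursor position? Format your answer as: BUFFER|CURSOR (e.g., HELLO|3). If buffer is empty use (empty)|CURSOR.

Answer: LEIR|4

Derivation:
After op 1 (left): buf='EIRV' cursor=0
After op 2 (home): buf='EIRV' cursor=0
After op 3 (home): buf='EIRV' cursor=0
After op 4 (insert('L')): buf='LEIRV' cursor=1
After op 5 (end): buf='LEIRV' cursor=5
After op 6 (delete): buf='LEIRV' cursor=5
After op 7 (right): buf='LEIRV' cursor=5
After op 8 (backspace): buf='LEIR' cursor=4
After op 9 (backspace): buf='LEI' cursor=3
After op 10 (home): buf='LEI' cursor=0
After op 11 (undo): buf='LEIR' cursor=4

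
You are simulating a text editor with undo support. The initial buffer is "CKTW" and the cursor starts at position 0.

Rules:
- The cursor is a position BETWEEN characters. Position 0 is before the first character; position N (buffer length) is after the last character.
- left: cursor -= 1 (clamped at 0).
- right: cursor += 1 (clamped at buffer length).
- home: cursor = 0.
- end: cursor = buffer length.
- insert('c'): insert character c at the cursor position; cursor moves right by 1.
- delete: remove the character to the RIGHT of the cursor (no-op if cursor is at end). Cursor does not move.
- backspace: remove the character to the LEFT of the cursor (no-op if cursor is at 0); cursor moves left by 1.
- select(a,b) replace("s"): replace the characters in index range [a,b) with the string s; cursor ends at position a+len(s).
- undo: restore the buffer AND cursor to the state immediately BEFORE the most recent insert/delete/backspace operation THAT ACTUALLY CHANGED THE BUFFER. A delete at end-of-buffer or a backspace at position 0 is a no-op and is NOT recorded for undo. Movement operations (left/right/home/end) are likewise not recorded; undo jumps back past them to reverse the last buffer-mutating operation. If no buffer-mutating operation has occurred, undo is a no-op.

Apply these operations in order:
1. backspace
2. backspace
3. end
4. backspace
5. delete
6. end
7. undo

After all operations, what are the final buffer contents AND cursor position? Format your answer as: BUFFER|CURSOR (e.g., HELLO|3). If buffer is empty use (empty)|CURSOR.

After op 1 (backspace): buf='CKTW' cursor=0
After op 2 (backspace): buf='CKTW' cursor=0
After op 3 (end): buf='CKTW' cursor=4
After op 4 (backspace): buf='CKT' cursor=3
After op 5 (delete): buf='CKT' cursor=3
After op 6 (end): buf='CKT' cursor=3
After op 7 (undo): buf='CKTW' cursor=4

Answer: CKTW|4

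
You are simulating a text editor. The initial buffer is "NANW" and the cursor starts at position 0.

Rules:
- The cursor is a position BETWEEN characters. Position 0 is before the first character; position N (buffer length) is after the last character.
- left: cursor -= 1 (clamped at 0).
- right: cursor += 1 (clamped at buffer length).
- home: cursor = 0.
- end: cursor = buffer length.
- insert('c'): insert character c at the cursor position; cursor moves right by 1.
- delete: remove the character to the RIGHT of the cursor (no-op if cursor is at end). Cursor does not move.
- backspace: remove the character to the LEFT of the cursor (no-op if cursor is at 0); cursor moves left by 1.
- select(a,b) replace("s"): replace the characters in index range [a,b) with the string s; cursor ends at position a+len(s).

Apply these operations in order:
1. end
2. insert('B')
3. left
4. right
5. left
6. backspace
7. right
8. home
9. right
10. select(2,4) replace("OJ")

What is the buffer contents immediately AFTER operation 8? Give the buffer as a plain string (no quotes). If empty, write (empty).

Answer: NANB

Derivation:
After op 1 (end): buf='NANW' cursor=4
After op 2 (insert('B')): buf='NANWB' cursor=5
After op 3 (left): buf='NANWB' cursor=4
After op 4 (right): buf='NANWB' cursor=5
After op 5 (left): buf='NANWB' cursor=4
After op 6 (backspace): buf='NANB' cursor=3
After op 7 (right): buf='NANB' cursor=4
After op 8 (home): buf='NANB' cursor=0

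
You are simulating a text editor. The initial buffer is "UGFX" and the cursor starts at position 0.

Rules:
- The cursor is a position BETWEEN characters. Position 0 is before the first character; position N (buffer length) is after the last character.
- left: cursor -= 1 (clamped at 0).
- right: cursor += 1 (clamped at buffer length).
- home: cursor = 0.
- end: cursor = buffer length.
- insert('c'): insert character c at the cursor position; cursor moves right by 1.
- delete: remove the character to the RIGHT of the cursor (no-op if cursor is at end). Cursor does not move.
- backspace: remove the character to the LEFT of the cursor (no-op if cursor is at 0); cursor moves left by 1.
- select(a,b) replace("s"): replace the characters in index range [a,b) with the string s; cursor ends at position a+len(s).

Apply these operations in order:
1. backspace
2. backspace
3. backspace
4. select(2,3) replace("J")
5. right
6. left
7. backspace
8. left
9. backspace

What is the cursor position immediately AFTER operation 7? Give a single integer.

Answer: 2

Derivation:
After op 1 (backspace): buf='UGFX' cursor=0
After op 2 (backspace): buf='UGFX' cursor=0
After op 3 (backspace): buf='UGFX' cursor=0
After op 4 (select(2,3) replace("J")): buf='UGJX' cursor=3
After op 5 (right): buf='UGJX' cursor=4
After op 6 (left): buf='UGJX' cursor=3
After op 7 (backspace): buf='UGX' cursor=2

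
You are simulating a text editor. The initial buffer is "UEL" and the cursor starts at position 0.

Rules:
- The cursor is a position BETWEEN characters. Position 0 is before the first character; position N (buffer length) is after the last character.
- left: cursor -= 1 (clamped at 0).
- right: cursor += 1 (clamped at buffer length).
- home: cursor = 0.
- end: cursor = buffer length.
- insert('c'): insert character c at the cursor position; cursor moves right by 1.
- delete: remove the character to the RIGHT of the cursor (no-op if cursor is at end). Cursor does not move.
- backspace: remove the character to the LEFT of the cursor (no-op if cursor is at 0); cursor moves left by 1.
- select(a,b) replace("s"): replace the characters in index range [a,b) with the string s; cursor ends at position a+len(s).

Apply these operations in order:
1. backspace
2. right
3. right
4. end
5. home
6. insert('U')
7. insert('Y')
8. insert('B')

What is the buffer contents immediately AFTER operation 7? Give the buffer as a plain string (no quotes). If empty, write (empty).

After op 1 (backspace): buf='UEL' cursor=0
After op 2 (right): buf='UEL' cursor=1
After op 3 (right): buf='UEL' cursor=2
After op 4 (end): buf='UEL' cursor=3
After op 5 (home): buf='UEL' cursor=0
After op 6 (insert('U')): buf='UUEL' cursor=1
After op 7 (insert('Y')): buf='UYUEL' cursor=2

Answer: UYUEL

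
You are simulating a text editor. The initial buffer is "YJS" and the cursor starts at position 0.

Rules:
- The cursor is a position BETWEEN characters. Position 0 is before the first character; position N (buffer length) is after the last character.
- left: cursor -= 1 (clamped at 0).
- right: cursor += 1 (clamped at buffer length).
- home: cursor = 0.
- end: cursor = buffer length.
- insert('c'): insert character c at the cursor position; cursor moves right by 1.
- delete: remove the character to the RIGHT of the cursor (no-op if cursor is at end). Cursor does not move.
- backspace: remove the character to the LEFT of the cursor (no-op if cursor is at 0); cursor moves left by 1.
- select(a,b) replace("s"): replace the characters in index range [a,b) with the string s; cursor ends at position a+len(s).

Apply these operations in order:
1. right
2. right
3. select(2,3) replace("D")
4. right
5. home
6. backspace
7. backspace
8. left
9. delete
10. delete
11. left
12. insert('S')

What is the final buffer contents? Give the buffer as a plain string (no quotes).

Answer: SD

Derivation:
After op 1 (right): buf='YJS' cursor=1
After op 2 (right): buf='YJS' cursor=2
After op 3 (select(2,3) replace("D")): buf='YJD' cursor=3
After op 4 (right): buf='YJD' cursor=3
After op 5 (home): buf='YJD' cursor=0
After op 6 (backspace): buf='YJD' cursor=0
After op 7 (backspace): buf='YJD' cursor=0
After op 8 (left): buf='YJD' cursor=0
After op 9 (delete): buf='JD' cursor=0
After op 10 (delete): buf='D' cursor=0
After op 11 (left): buf='D' cursor=0
After op 12 (insert('S')): buf='SD' cursor=1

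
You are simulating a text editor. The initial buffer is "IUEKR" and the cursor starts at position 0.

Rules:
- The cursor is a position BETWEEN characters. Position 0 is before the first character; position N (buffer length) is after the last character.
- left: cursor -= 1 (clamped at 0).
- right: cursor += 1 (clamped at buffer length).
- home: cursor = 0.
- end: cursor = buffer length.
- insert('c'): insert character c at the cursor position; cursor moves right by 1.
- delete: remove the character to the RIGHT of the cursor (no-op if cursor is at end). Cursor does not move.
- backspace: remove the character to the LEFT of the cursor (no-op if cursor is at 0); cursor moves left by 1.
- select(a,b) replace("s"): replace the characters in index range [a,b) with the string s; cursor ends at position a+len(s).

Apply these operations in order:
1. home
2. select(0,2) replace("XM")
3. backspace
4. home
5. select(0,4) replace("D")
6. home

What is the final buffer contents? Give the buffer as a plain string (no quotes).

Answer: D

Derivation:
After op 1 (home): buf='IUEKR' cursor=0
After op 2 (select(0,2) replace("XM")): buf='XMEKR' cursor=2
After op 3 (backspace): buf='XEKR' cursor=1
After op 4 (home): buf='XEKR' cursor=0
After op 5 (select(0,4) replace("D")): buf='D' cursor=1
After op 6 (home): buf='D' cursor=0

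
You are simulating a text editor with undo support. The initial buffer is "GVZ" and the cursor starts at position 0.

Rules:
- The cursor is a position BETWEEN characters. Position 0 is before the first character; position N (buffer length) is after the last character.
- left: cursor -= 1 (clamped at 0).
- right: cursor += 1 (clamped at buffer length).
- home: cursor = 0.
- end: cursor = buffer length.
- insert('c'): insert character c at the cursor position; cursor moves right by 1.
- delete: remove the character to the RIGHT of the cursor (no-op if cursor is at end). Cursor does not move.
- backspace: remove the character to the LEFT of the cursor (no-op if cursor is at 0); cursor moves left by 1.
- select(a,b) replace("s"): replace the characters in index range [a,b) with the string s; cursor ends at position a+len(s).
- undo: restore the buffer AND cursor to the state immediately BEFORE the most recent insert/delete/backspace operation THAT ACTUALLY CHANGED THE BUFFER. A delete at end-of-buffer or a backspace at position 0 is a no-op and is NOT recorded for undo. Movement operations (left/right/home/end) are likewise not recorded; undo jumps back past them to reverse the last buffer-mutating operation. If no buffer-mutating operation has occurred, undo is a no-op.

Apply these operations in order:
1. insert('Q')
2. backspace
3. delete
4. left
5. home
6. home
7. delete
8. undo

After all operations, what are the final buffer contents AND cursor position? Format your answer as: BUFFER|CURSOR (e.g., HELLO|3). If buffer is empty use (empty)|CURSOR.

After op 1 (insert('Q')): buf='QGVZ' cursor=1
After op 2 (backspace): buf='GVZ' cursor=0
After op 3 (delete): buf='VZ' cursor=0
After op 4 (left): buf='VZ' cursor=0
After op 5 (home): buf='VZ' cursor=0
After op 6 (home): buf='VZ' cursor=0
After op 7 (delete): buf='Z' cursor=0
After op 8 (undo): buf='VZ' cursor=0

Answer: VZ|0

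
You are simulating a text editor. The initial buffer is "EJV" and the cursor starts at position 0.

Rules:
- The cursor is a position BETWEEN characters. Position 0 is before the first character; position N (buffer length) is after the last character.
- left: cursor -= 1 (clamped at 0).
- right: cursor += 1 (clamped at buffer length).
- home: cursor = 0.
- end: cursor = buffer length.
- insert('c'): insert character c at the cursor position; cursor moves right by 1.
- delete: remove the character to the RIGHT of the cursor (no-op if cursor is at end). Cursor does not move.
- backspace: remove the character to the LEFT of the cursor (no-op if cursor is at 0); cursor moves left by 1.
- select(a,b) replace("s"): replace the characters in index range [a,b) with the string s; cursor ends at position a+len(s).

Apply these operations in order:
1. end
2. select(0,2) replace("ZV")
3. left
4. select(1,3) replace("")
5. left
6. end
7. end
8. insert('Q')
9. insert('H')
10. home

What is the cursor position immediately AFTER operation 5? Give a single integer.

Answer: 0

Derivation:
After op 1 (end): buf='EJV' cursor=3
After op 2 (select(0,2) replace("ZV")): buf='ZVV' cursor=2
After op 3 (left): buf='ZVV' cursor=1
After op 4 (select(1,3) replace("")): buf='Z' cursor=1
After op 5 (left): buf='Z' cursor=0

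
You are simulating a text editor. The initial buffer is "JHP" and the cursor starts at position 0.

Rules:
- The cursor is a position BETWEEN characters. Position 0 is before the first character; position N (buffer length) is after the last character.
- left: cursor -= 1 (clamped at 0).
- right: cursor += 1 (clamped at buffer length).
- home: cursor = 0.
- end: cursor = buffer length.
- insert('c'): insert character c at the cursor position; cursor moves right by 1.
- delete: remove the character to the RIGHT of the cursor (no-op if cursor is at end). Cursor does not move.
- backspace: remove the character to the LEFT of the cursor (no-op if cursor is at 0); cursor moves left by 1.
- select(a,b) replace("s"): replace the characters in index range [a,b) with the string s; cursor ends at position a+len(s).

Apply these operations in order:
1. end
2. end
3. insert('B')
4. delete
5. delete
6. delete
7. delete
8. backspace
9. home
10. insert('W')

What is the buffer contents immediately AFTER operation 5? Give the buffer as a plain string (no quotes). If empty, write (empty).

Answer: JHPB

Derivation:
After op 1 (end): buf='JHP' cursor=3
After op 2 (end): buf='JHP' cursor=3
After op 3 (insert('B')): buf='JHPB' cursor=4
After op 4 (delete): buf='JHPB' cursor=4
After op 5 (delete): buf='JHPB' cursor=4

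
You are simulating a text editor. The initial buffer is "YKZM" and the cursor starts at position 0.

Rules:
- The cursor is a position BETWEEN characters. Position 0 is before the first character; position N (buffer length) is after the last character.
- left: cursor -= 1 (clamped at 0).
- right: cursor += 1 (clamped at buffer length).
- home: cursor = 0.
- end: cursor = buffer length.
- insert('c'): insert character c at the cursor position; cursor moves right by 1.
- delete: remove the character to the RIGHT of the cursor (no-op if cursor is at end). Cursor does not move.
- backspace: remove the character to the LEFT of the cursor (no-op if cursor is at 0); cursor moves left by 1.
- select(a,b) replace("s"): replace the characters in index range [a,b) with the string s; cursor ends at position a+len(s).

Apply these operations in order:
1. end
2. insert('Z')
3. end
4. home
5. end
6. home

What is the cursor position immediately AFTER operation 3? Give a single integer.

Answer: 5

Derivation:
After op 1 (end): buf='YKZM' cursor=4
After op 2 (insert('Z')): buf='YKZMZ' cursor=5
After op 3 (end): buf='YKZMZ' cursor=5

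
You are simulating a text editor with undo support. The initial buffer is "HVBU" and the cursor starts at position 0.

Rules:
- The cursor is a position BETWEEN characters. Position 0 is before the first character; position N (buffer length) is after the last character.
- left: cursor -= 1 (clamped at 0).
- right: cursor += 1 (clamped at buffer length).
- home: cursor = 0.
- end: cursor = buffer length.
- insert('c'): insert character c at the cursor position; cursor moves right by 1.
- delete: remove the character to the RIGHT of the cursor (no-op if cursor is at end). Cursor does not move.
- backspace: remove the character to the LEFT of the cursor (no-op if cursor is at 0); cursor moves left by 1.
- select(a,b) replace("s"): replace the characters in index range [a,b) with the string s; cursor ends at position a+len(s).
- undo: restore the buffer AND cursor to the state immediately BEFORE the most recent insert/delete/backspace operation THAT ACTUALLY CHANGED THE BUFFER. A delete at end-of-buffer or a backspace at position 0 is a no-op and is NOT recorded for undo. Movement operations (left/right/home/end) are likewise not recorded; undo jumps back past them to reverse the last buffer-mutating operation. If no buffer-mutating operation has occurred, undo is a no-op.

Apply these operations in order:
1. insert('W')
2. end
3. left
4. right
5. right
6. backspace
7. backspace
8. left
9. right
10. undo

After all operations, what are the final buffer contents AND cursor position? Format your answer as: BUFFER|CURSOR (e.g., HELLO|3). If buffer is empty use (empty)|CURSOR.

After op 1 (insert('W')): buf='WHVBU' cursor=1
After op 2 (end): buf='WHVBU' cursor=5
After op 3 (left): buf='WHVBU' cursor=4
After op 4 (right): buf='WHVBU' cursor=5
After op 5 (right): buf='WHVBU' cursor=5
After op 6 (backspace): buf='WHVB' cursor=4
After op 7 (backspace): buf='WHV' cursor=3
After op 8 (left): buf='WHV' cursor=2
After op 9 (right): buf='WHV' cursor=3
After op 10 (undo): buf='WHVB' cursor=4

Answer: WHVB|4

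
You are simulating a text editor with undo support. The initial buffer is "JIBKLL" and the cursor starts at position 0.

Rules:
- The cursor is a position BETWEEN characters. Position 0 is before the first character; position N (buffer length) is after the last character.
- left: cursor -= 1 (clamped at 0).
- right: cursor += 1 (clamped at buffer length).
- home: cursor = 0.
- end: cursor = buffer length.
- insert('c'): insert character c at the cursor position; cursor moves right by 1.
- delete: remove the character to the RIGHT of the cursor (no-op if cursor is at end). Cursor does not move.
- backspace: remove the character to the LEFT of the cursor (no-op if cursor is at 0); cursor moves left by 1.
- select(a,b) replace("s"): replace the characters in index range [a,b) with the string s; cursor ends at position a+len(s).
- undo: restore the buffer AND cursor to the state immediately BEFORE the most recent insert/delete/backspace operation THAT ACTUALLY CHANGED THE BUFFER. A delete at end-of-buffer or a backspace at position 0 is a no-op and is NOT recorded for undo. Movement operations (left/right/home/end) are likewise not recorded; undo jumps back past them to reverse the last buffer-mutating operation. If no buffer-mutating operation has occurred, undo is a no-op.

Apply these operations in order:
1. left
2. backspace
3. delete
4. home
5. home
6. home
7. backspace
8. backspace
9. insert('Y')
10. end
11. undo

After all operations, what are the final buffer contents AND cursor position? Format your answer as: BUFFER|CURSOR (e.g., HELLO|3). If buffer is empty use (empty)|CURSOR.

Answer: IBKLL|0

Derivation:
After op 1 (left): buf='JIBKLL' cursor=0
After op 2 (backspace): buf='JIBKLL' cursor=0
After op 3 (delete): buf='IBKLL' cursor=0
After op 4 (home): buf='IBKLL' cursor=0
After op 5 (home): buf='IBKLL' cursor=0
After op 6 (home): buf='IBKLL' cursor=0
After op 7 (backspace): buf='IBKLL' cursor=0
After op 8 (backspace): buf='IBKLL' cursor=0
After op 9 (insert('Y')): buf='YIBKLL' cursor=1
After op 10 (end): buf='YIBKLL' cursor=6
After op 11 (undo): buf='IBKLL' cursor=0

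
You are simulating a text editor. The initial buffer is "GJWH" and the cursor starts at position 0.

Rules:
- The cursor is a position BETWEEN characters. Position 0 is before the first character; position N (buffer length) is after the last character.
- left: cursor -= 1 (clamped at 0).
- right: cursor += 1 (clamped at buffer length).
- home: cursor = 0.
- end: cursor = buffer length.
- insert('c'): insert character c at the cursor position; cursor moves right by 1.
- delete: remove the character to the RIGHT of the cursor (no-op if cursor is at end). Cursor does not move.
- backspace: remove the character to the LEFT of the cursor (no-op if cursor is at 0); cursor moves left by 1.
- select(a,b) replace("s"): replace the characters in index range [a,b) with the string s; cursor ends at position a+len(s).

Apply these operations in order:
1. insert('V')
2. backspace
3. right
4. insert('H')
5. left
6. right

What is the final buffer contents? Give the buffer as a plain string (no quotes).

After op 1 (insert('V')): buf='VGJWH' cursor=1
After op 2 (backspace): buf='GJWH' cursor=0
After op 3 (right): buf='GJWH' cursor=1
After op 4 (insert('H')): buf='GHJWH' cursor=2
After op 5 (left): buf='GHJWH' cursor=1
After op 6 (right): buf='GHJWH' cursor=2

Answer: GHJWH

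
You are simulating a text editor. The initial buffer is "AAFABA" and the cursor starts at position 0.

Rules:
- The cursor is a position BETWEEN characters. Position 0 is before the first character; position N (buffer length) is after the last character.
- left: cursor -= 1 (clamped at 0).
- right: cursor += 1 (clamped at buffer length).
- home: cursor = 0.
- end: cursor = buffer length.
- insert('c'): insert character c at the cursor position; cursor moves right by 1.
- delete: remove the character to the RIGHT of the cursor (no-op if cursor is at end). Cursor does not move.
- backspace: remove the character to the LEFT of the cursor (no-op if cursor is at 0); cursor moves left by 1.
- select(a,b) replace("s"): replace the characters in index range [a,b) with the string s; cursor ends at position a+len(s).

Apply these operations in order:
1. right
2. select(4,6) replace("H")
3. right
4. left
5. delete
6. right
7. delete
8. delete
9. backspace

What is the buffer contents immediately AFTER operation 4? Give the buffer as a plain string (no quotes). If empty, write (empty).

Answer: AAFAH

Derivation:
After op 1 (right): buf='AAFABA' cursor=1
After op 2 (select(4,6) replace("H")): buf='AAFAH' cursor=5
After op 3 (right): buf='AAFAH' cursor=5
After op 4 (left): buf='AAFAH' cursor=4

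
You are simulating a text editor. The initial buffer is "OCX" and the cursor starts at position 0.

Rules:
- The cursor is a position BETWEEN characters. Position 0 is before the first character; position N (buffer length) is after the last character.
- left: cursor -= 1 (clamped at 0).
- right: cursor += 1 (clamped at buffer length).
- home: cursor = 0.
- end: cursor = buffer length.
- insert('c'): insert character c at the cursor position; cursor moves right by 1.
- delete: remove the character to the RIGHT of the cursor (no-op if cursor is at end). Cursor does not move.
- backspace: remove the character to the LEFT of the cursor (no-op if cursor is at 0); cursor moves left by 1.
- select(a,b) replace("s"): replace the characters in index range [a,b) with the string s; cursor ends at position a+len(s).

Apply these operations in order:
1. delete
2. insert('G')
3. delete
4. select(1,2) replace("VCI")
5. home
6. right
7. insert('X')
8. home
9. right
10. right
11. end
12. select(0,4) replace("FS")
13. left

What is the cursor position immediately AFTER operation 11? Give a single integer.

Answer: 5

Derivation:
After op 1 (delete): buf='CX' cursor=0
After op 2 (insert('G')): buf='GCX' cursor=1
After op 3 (delete): buf='GX' cursor=1
After op 4 (select(1,2) replace("VCI")): buf='GVCI' cursor=4
After op 5 (home): buf='GVCI' cursor=0
After op 6 (right): buf='GVCI' cursor=1
After op 7 (insert('X')): buf='GXVCI' cursor=2
After op 8 (home): buf='GXVCI' cursor=0
After op 9 (right): buf='GXVCI' cursor=1
After op 10 (right): buf='GXVCI' cursor=2
After op 11 (end): buf='GXVCI' cursor=5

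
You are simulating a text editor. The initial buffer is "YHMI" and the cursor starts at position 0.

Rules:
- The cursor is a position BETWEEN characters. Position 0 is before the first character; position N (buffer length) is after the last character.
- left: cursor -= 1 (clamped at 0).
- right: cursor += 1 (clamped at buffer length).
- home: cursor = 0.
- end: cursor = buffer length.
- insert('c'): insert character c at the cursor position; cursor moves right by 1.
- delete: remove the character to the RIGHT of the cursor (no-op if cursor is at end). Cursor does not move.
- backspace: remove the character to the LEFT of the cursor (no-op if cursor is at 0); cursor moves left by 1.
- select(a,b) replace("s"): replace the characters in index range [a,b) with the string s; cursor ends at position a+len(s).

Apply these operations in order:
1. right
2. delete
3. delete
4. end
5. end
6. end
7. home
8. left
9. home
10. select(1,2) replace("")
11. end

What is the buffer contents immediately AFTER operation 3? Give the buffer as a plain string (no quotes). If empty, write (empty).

After op 1 (right): buf='YHMI' cursor=1
After op 2 (delete): buf='YMI' cursor=1
After op 3 (delete): buf='YI' cursor=1

Answer: YI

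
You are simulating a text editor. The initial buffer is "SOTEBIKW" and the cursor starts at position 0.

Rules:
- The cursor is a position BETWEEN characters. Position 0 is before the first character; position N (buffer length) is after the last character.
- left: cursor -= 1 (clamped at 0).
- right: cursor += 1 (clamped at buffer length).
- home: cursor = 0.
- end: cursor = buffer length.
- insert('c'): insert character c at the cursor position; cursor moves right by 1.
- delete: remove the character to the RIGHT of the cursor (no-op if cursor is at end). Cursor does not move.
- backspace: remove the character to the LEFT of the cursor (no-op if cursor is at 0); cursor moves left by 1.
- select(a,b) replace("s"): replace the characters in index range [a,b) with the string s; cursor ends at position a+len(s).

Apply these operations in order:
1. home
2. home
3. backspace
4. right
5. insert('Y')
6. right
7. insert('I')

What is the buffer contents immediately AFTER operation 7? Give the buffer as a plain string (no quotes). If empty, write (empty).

Answer: SYOITEBIKW

Derivation:
After op 1 (home): buf='SOTEBIKW' cursor=0
After op 2 (home): buf='SOTEBIKW' cursor=0
After op 3 (backspace): buf='SOTEBIKW' cursor=0
After op 4 (right): buf='SOTEBIKW' cursor=1
After op 5 (insert('Y')): buf='SYOTEBIKW' cursor=2
After op 6 (right): buf='SYOTEBIKW' cursor=3
After op 7 (insert('I')): buf='SYOITEBIKW' cursor=4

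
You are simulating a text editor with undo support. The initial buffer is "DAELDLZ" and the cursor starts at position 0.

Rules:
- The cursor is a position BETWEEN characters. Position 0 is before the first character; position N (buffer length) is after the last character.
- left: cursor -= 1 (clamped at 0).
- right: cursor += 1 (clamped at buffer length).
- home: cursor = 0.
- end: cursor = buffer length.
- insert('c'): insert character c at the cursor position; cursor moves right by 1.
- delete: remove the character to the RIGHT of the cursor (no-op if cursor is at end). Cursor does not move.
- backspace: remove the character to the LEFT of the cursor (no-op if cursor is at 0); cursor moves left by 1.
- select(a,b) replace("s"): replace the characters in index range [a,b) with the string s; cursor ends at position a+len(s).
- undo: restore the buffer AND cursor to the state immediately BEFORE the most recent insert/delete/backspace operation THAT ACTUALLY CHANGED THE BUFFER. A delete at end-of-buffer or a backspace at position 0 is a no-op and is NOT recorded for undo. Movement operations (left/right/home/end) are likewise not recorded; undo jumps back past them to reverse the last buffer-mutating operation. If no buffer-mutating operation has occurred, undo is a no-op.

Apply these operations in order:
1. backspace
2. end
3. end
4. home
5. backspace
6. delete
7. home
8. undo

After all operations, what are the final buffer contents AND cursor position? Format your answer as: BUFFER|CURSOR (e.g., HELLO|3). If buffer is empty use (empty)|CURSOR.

After op 1 (backspace): buf='DAELDLZ' cursor=0
After op 2 (end): buf='DAELDLZ' cursor=7
After op 3 (end): buf='DAELDLZ' cursor=7
After op 4 (home): buf='DAELDLZ' cursor=0
After op 5 (backspace): buf='DAELDLZ' cursor=0
After op 6 (delete): buf='AELDLZ' cursor=0
After op 7 (home): buf='AELDLZ' cursor=0
After op 8 (undo): buf='DAELDLZ' cursor=0

Answer: DAELDLZ|0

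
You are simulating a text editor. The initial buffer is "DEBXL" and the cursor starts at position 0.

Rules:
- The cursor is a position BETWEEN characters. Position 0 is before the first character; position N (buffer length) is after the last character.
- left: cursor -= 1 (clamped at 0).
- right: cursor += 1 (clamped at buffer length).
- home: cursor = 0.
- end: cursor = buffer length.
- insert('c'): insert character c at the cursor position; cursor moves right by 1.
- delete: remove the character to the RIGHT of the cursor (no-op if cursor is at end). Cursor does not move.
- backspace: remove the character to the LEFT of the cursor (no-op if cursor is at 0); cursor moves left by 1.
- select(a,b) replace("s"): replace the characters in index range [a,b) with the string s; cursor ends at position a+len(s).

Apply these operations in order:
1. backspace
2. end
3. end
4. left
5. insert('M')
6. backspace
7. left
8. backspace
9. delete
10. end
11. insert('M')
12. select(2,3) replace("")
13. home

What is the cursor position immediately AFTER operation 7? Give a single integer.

After op 1 (backspace): buf='DEBXL' cursor=0
After op 2 (end): buf='DEBXL' cursor=5
After op 3 (end): buf='DEBXL' cursor=5
After op 4 (left): buf='DEBXL' cursor=4
After op 5 (insert('M')): buf='DEBXML' cursor=5
After op 6 (backspace): buf='DEBXL' cursor=4
After op 7 (left): buf='DEBXL' cursor=3

Answer: 3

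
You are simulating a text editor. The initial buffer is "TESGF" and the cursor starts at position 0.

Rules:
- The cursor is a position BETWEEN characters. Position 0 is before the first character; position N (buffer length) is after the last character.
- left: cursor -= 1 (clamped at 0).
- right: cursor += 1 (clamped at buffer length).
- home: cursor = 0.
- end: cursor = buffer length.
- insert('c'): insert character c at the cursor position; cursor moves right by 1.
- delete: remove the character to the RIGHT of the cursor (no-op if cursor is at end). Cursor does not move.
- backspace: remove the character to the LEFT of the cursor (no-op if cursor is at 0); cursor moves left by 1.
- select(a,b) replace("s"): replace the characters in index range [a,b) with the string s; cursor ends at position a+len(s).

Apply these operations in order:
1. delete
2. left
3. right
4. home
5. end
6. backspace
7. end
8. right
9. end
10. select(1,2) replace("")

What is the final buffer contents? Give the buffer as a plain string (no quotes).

Answer: EG

Derivation:
After op 1 (delete): buf='ESGF' cursor=0
After op 2 (left): buf='ESGF' cursor=0
After op 3 (right): buf='ESGF' cursor=1
After op 4 (home): buf='ESGF' cursor=0
After op 5 (end): buf='ESGF' cursor=4
After op 6 (backspace): buf='ESG' cursor=3
After op 7 (end): buf='ESG' cursor=3
After op 8 (right): buf='ESG' cursor=3
After op 9 (end): buf='ESG' cursor=3
After op 10 (select(1,2) replace("")): buf='EG' cursor=1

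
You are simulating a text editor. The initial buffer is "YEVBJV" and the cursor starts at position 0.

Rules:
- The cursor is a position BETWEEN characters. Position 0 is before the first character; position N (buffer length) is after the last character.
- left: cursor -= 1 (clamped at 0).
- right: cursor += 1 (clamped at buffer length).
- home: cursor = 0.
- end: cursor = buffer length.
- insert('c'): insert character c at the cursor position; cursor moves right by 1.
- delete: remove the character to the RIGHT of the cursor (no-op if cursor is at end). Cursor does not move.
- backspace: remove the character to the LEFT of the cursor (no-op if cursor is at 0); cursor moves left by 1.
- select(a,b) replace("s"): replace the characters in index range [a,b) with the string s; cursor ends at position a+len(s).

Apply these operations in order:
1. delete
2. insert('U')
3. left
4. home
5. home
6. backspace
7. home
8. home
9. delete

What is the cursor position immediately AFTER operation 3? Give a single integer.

After op 1 (delete): buf='EVBJV' cursor=0
After op 2 (insert('U')): buf='UEVBJV' cursor=1
After op 3 (left): buf='UEVBJV' cursor=0

Answer: 0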